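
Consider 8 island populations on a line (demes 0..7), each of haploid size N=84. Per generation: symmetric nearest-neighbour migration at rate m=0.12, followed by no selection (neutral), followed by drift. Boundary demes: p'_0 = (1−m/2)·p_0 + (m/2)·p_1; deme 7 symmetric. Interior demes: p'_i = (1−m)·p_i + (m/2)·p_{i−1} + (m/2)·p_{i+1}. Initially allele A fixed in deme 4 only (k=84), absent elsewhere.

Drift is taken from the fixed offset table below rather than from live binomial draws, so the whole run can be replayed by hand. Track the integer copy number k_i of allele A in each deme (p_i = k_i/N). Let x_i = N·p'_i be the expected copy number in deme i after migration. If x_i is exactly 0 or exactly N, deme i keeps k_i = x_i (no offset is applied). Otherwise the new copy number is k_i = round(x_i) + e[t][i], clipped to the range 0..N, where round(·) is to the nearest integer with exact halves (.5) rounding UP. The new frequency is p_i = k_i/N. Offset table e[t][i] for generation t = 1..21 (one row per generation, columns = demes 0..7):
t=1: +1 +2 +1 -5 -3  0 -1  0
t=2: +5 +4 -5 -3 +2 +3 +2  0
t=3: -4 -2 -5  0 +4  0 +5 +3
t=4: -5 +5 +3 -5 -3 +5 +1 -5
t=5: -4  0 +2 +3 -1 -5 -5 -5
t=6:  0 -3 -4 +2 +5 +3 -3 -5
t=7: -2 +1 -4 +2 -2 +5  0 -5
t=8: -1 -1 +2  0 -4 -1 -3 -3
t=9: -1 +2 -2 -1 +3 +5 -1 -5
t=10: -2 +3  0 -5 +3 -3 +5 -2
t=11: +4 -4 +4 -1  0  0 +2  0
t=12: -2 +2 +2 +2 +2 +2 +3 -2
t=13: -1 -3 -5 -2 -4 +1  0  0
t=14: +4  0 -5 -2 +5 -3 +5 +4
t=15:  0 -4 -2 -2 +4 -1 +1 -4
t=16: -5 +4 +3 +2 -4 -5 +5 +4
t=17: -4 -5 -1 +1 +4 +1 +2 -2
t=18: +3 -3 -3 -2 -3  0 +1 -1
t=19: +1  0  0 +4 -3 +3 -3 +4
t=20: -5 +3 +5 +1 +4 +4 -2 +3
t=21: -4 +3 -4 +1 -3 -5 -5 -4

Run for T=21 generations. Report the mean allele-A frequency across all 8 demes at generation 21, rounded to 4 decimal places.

0.1503

t=0: k=[0 0 0 0 84 0 0 0]
t=1: x=[0.0000 0.0000 0.0000 5.0400 73.9200 5.0400 0.0000 0.0000] k=[0 0 0 0 71 5 0 0]
t=2: x=[0.0000 0.0000 0.0000 4.2600 62.7800 8.6600 0.3000 0.0000] k=[0 0 0 1 65 12 2 0]
t=3: x=[0.0000 0.0000 0.0600 4.7800 57.9800 14.5800 2.4800 0.1200] k=[0 0 0 5 62 15 7 3]
t=4: x=[0.0000 0.0000 0.3000 8.1200 55.7600 17.3400 7.2400 3.2400] k=[0 0 3 3 53 22 8 0]
t=5: x=[0.0000 0.1800 2.8200 6.0000 48.1400 23.0200 8.3600 0.4800] k=[0 0 5 9 47 18 3 0]
t=6: x=[0.0000 0.3000 4.9400 11.0400 42.9800 18.8400 3.7200 0.1800] k=[0 0 1 13 48 22 1 0]
t=7: x=[0.0000 0.0600 1.6600 14.3800 44.3400 22.3000 2.2000 0.0600] k=[0 1 0 16 42 27 2 0]
t=8: x=[0.0600 0.8800 1.0200 16.6000 39.5400 26.4000 3.3800 0.1200] k=[0 0 3 17 36 25 0 0]
t=9: x=[0.0000 0.1800 3.6600 17.3000 34.2000 24.1600 1.5000 0.0000] k=[0 2 2 16 37 29 1 0]
t=10: x=[0.1200 1.8800 2.8400 16.4200 35.2600 27.8000 2.6200 0.0600] k=[0 5 3 11 38 25 8 0]
t=11: x=[0.3000 4.5800 3.6000 12.1400 35.6000 24.7600 8.5400 0.4800] k=[4 1 8 11 36 25 11 0]
t=12: x=[3.8200 1.6000 7.7600 12.3200 33.8400 24.8200 11.1800 0.6600] k=[2 4 10 14 36 27 14 0]
t=13: x=[2.1200 4.2400 9.8800 15.0800 34.1400 26.7600 13.9400 0.8400] k=[1 1 5 13 30 28 14 1]
t=14: x=[1.0000 1.2400 5.2400 13.5400 28.8600 27.2800 14.0600 1.7800] k=[5 1 0 12 34 24 19 6]
t=15: x=[4.7600 1.1800 0.7800 12.6000 32.0800 24.3000 18.5200 6.7800] k=[5 0 0 11 36 23 20 3]
t=16: x=[4.7000 0.3000 0.6600 11.8400 33.7200 23.6000 19.1600 4.0200] k=[0 4 4 14 30 19 24 8]
t=17: x=[0.2400 3.7600 4.6000 14.3600 28.3800 19.9600 22.7400 8.9600] k=[0 0 4 15 32 21 25 7]
t=18: x=[0.0000 0.2400 4.4200 15.3600 30.3200 21.9000 23.6800 8.0800] k=[0 0 1 13 27 22 25 7]
t=19: x=[0.0000 0.0600 1.6600 13.1200 25.8600 22.4800 23.7400 8.0800] k=[0 0 2 17 23 25 21 12]
t=20: x=[0.0000 0.1200 2.7800 16.4600 22.7600 24.6400 20.7000 12.5400] k=[0 3 8 17 27 29 19 16]
t=21: x=[0.1800 3.1200 8.2400 17.0600 26.5200 28.2800 19.4200 16.1800] k=[0 6 4 18 24 23 14 12]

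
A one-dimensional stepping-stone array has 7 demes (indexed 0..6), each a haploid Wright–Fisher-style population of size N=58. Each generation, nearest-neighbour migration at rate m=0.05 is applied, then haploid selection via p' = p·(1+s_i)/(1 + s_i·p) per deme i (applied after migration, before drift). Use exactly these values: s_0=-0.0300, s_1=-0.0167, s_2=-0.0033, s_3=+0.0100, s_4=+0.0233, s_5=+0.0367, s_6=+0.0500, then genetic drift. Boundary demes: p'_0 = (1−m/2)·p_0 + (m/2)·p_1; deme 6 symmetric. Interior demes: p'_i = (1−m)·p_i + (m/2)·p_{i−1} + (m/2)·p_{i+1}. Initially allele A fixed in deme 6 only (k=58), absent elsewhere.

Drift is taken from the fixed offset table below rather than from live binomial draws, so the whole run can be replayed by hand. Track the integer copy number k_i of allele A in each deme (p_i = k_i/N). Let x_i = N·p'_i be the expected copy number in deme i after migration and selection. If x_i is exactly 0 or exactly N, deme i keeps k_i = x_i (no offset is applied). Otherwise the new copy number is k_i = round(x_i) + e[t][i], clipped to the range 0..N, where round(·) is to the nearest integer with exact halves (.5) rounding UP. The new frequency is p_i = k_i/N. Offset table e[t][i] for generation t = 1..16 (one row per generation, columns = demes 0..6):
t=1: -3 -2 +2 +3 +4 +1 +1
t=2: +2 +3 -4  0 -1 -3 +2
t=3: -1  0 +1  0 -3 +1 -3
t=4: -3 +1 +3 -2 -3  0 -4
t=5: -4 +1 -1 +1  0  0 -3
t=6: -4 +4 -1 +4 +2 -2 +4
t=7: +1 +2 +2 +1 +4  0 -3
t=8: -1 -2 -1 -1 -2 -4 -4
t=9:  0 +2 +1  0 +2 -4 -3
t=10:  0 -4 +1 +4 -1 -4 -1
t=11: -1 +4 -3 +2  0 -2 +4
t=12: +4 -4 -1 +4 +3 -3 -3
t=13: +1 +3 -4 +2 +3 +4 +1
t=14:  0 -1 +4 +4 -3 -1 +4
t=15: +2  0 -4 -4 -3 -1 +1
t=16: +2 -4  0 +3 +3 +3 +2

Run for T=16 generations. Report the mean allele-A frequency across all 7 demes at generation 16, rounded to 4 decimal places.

t=0: k=[0 0 0 0 0 0 58]
t=1: x=[0.0000 0.0000 0.0000 0.0000 0.0000 1.5018 56.6174] k=[0 0 0 0 0 3 58]
t=2: x=[0.0000 0.0000 0.0000 0.0000 0.0767 4.4457 56.6890] k=[0 0 0 0 0 1 58]
t=3: x=[0.0000 0.0000 0.0000 0.0000 0.0256 2.4843 56.6413] k=[0 0 0 0 0 3 54]
t=4: x=[0.0000 0.0000 0.0000 0.0000 0.0767 4.3426 52.9543] k=[0 0 0 0 0 4 49]
t=5: x=[0.0000 0.0000 0.0000 0.0000 0.1023 5.1929 48.2763] k=[0 0 0 0 0 5 45]
t=6: x=[0.0000 0.0000 0.0000 0.0000 0.1279 6.0681 44.5116] k=[0 0 0 0 2 4 49]
t=7: x=[0.0000 0.0000 0.0000 0.0505 2.0450 5.2444 48.2763] k=[0 0 0 1 6 5 45]
t=8: x=[0.0000 0.0000 0.0249 1.1108 5.9723 6.2224 44.5116] k=[0 0 0 0 4 2 41]
t=9: x=[0.0000 0.0000 0.0000 0.1010 3.9336 3.1300 40.6245] k=[0 0 0 0 6 0 38]
t=10: x=[0.0000 0.0000 0.0000 0.1515 5.8195 1.1396 37.6984] k=[0 0 0 4 5 0 37]
t=11: x=[0.0000 0.0000 0.0997 3.9616 4.9534 1.0878 36.7363] k=[0 0 0 6 5 0 41]
t=12: x=[0.0000 0.0000 0.1495 5.8773 5.0043 1.1913 40.5755] k=[0 0 0 10 8 0 38]
t=13: x=[0.0000 0.0000 0.2492 9.7806 8.0077 1.1913 37.6984] k=[0 0 0 12 11 5 39]
t=14: x=[0.0000 0.0000 0.2990 11.7681 11.0800 6.1967 38.7820] k=[0 0 4 16 8 5 43]
t=15: x=[0.0000 0.0983 4.1871 15.6133 8.2873 6.2224 42.6080] k=[0 0 0 12 5 5 44]
t=16: x=[0.0000 0.0000 0.2990 11.6172 5.2846 6.1710 43.5606] k=[0 0 0 15 8 9 46]

0.1921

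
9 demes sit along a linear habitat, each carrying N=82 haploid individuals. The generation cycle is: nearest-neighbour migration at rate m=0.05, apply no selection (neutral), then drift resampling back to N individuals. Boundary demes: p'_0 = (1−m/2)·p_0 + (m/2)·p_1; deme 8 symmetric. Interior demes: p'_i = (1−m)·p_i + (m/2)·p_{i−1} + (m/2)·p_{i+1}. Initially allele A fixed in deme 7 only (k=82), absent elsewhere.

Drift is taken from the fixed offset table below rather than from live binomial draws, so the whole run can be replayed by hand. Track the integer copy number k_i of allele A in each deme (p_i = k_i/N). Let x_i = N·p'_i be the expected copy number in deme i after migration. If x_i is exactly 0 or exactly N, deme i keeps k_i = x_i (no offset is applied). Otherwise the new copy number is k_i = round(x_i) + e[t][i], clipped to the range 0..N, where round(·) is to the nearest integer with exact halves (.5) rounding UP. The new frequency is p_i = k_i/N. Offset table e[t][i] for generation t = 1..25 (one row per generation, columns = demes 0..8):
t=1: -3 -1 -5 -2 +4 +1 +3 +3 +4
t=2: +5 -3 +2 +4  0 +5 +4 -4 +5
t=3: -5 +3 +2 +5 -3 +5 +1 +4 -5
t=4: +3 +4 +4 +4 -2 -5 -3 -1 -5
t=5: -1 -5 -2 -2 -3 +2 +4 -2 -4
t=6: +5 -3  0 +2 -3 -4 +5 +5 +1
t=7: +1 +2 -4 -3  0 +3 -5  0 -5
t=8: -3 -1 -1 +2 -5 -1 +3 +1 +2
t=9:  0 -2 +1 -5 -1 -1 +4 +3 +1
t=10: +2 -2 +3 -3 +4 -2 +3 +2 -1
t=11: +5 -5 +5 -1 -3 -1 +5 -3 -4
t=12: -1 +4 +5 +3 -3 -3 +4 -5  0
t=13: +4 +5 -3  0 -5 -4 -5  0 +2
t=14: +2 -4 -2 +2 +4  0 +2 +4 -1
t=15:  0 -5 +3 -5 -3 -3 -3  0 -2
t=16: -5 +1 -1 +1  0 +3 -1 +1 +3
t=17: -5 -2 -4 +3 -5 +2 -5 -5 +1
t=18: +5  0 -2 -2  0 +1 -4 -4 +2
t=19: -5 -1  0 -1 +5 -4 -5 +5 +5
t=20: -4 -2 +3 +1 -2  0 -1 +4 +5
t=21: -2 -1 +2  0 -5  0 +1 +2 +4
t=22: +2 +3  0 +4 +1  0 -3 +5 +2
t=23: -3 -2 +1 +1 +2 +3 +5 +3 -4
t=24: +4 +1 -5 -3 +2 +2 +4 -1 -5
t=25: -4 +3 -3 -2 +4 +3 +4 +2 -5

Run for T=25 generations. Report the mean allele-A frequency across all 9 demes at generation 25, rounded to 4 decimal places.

0.1816

t=0: k=[0 0 0 0 0 0 0 82 0]
t=1: x=[0.0000 0.0000 0.0000 0.0000 0.0000 0.0000 2.0500 77.9000 2.0500] k=[0 0 0 0 0 0 5 81 6]
t=2: x=[0.0000 0.0000 0.0000 0.0000 0.0000 0.1250 6.7750 77.2250 7.8750] k=[0 0 0 0 0 5 11 73 13]
t=3: x=[0.0000 0.0000 0.0000 0.0000 0.1250 5.0250 12.4000 69.9500 14.5000] k=[0 0 0 0 0 10 13 74 10]
t=4: x=[0.0000 0.0000 0.0000 0.0000 0.2500 9.8250 14.4500 70.8750 11.6000] k=[0 0 0 0 0 5 11 70 7]
t=5: x=[0.0000 0.0000 0.0000 0.0000 0.1250 5.0250 12.3250 66.9500 8.5750] k=[0 0 0 0 0 7 16 65 5]
t=6: x=[0.0000 0.0000 0.0000 0.0000 0.1750 7.0500 17.0000 62.2750 6.5000] k=[0 0 0 0 0 3 22 67 8]
t=7: x=[0.0000 0.0000 0.0000 0.0000 0.0750 3.4000 22.6500 64.4000 9.4750] k=[0 0 0 0 0 6 18 64 4]
t=8: x=[0.0000 0.0000 0.0000 0.0000 0.1500 6.1500 18.8500 61.3500 5.5000] k=[0 0 0 0 0 5 22 62 8]
t=9: x=[0.0000 0.0000 0.0000 0.0000 0.1250 5.3000 22.5750 59.6500 9.3500] k=[0 0 0 0 0 4 27 63 10]
t=10: x=[0.0000 0.0000 0.0000 0.0000 0.1000 4.4750 27.3250 60.7750 11.3250] k=[0 0 0 0 4 2 30 63 10]
t=11: x=[0.0000 0.0000 0.0000 0.1000 3.8500 2.7500 30.1250 60.8500 11.3250] k=[0 0 0 0 1 2 35 58 7]
t=12: x=[0.0000 0.0000 0.0000 0.0250 1.0000 2.8000 34.7500 56.1500 8.2750] k=[0 0 0 3 0 0 39 51 8]
t=13: x=[0.0000 0.0000 0.0750 2.8500 0.0750 0.9750 38.3250 49.6250 9.0750] k=[0 0 0 3 0 0 33 50 11]
t=14: x=[0.0000 0.0000 0.0750 2.8500 0.0750 0.8250 32.6000 48.6000 11.9750] k=[0 0 0 5 4 1 35 53 11]
t=15: x=[0.0000 0.0000 0.1250 4.8500 3.9500 1.9250 34.6000 51.5000 12.0500] k=[0 0 3 0 1 0 32 52 10]
t=16: x=[0.0000 0.0750 2.8500 0.1000 0.9500 0.8250 31.7000 50.4500 11.0500] k=[0 1 2 1 1 4 31 51 14]
t=17: x=[0.0250 1.0000 1.9500 1.0250 1.0750 4.6000 30.8250 49.5750 14.9250] k=[0 0 0 4 0 7 26 45 16]
t=18: x=[0.0000 0.0000 0.1000 3.8000 0.2750 7.3000 26.0000 43.8000 16.7250] k=[0 0 0 2 0 8 22 40 19]
t=19: x=[0.0000 0.0000 0.0500 1.9000 0.2500 8.1500 22.1000 39.0250 19.5250] k=[0 0 0 1 5 4 17 44 25]
t=20: x=[0.0000 0.0000 0.0250 1.0750 4.8750 4.3500 17.3500 42.8500 25.4750] k=[0 0 3 2 3 4 16 47 30]
t=21: x=[0.0000 0.0750 2.9000 2.0500 3.0000 4.2750 16.4750 45.8000 30.4250] k=[0 0 5 2 0 4 17 48 34]
t=22: x=[0.0000 0.1250 4.8000 2.0250 0.1500 4.2250 17.4500 46.8750 34.3500] k=[0 3 5 6 1 4 14 52 36]
t=23: x=[0.0750 2.9750 4.9750 5.8500 1.2000 4.1750 14.7000 50.6500 36.4000] k=[0 1 6 7 3 7 20 54 32]
t=24: x=[0.0250 1.1000 5.9000 6.8750 3.2000 7.2250 20.5250 52.6000 32.5500] k=[4 2 1 4 5 9 25 52 28]
t=25: x=[3.9500 2.0250 1.1000 3.9500 5.0750 9.3000 25.2750 50.7250 28.6000] k=[0 5 0 2 9 12 29 53 24]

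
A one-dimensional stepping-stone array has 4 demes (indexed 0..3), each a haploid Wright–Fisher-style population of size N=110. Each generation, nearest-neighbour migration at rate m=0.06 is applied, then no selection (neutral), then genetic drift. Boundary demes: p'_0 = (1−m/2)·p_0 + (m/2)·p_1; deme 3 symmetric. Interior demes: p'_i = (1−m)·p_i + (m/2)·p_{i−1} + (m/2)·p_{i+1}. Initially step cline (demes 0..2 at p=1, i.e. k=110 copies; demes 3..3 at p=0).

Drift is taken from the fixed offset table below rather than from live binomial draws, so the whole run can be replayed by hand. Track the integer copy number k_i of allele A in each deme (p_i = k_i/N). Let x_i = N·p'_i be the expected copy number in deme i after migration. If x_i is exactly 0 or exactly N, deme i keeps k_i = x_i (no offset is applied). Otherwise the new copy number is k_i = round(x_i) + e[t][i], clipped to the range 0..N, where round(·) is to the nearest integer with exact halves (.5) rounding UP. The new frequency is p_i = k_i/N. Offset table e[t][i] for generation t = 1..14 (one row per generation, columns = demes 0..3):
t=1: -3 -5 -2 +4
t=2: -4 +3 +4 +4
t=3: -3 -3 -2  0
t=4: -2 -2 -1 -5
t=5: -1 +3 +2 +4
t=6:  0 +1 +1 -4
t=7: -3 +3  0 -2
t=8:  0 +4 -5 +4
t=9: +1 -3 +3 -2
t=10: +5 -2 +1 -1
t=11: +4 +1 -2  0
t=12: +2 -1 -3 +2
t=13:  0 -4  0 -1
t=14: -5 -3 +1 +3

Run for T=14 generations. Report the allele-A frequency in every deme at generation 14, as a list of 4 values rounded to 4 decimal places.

t=0: k=[110 110 110 0]
t=1: x=[110.0000 110.0000 106.7000 3.3000] k=[110 110 105 7]
t=2: x=[110.0000 109.8500 102.2100 9.9400] k=[110 110 106 14]
t=3: x=[110.0000 109.8800 103.3600 16.7600] k=[110 107 101 17]
t=4: x=[109.9100 106.9100 98.6600 19.5200] k=[108 105 98 15]
t=5: x=[107.9100 104.8800 95.7200 17.4900] k=[107 108 98 21]
t=6: x=[107.0300 107.6700 95.9900 23.3100] k=[107 109 97 19]
t=7: x=[107.0600 108.5800 95.0200 21.3400] k=[104 110 95 19]
t=8: x=[104.1800 109.3700 93.1700 21.2800] k=[104 110 88 25]
t=9: x=[104.1800 109.1600 86.7700 26.8900] k=[105 106 90 25]
t=10: x=[105.0300 105.4900 88.5300 26.9500] k=[110 103 90 26]
t=11: x=[109.7900 102.8200 88.4700 27.9200] k=[110 104 86 28]
t=12: x=[109.8200 103.6400 84.8000 29.7400] k=[110 103 82 32]
t=13: x=[109.7900 102.5800 81.1300 33.5000] k=[110 99 81 33]
t=14: x=[109.6700 98.7900 80.1000 34.4400] k=[105 96 81 37]

[0.9545, 0.8727, 0.7364, 0.3364]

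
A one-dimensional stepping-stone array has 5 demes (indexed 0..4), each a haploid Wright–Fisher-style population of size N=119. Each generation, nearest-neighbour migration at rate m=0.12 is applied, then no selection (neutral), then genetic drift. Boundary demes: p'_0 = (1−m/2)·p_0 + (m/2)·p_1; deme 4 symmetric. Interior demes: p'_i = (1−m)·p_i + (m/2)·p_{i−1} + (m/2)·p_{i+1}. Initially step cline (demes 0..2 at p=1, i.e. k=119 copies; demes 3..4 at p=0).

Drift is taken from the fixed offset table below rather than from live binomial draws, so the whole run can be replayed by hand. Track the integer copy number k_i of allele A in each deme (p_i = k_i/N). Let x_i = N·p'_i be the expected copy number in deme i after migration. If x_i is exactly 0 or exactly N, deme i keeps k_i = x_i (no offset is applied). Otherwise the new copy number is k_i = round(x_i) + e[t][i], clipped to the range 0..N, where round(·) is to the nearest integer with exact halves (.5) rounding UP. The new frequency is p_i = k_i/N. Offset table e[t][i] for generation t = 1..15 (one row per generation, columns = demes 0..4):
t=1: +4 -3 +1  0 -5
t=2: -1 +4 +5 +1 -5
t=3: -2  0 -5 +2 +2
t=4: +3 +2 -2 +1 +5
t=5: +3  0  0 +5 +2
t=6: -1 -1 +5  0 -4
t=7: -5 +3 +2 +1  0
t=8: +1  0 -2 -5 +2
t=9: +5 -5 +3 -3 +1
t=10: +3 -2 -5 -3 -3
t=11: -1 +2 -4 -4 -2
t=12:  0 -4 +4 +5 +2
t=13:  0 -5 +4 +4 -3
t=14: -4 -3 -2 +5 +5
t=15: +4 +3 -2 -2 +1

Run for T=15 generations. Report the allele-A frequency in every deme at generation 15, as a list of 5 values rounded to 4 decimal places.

[0.9496, 0.8235, 0.6555, 0.4034, 0.2101]

t=0: k=[119 119 119 0 0]
t=1: x=[119.0000 119.0000 111.8600 7.1400 0.0000] k=[119 119 113 7 0]
t=2: x=[119.0000 118.6400 107.0000 12.9400 0.4200] k=[119 119 112 14 0]
t=3: x=[119.0000 118.5800 106.5400 19.0400 0.8400] k=[119 119 102 21 3]
t=4: x=[119.0000 117.9800 98.1600 24.7800 4.0800] k=[119 119 96 26 9]
t=5: x=[119.0000 117.6200 93.1800 29.1800 10.0200] k=[119 118 93 34 12]
t=6: x=[118.9400 116.5600 90.9600 36.2200 13.3200] k=[118 116 96 36 9]
t=7: x=[117.8800 114.9200 93.6000 37.9800 10.6200] k=[113 118 96 39 11]
t=8: x=[113.3000 116.3800 93.9000 40.7400 12.6800] k=[114 116 92 36 15]
t=9: x=[114.1200 114.4400 90.0800 38.1000 16.2600] k=[119 109 93 35 17]
t=10: x=[118.4000 108.6400 90.4800 37.4000 18.0800] k=[119 107 85 34 15]
t=11: x=[118.2800 106.4000 83.2600 35.9200 16.1400] k=[117 108 79 32 14]
t=12: x=[116.4600 106.8000 77.9200 33.7400 15.0800] k=[116 103 82 39 17]
t=13: x=[115.2200 102.5200 80.6800 40.2600 18.3200] k=[115 98 85 44 15]
t=14: x=[113.9800 98.2400 83.3200 44.7200 16.7400] k=[110 95 81 50 22]
t=15: x=[109.1000 95.0600 79.9800 50.1800 23.6800] k=[113 98 78 48 25]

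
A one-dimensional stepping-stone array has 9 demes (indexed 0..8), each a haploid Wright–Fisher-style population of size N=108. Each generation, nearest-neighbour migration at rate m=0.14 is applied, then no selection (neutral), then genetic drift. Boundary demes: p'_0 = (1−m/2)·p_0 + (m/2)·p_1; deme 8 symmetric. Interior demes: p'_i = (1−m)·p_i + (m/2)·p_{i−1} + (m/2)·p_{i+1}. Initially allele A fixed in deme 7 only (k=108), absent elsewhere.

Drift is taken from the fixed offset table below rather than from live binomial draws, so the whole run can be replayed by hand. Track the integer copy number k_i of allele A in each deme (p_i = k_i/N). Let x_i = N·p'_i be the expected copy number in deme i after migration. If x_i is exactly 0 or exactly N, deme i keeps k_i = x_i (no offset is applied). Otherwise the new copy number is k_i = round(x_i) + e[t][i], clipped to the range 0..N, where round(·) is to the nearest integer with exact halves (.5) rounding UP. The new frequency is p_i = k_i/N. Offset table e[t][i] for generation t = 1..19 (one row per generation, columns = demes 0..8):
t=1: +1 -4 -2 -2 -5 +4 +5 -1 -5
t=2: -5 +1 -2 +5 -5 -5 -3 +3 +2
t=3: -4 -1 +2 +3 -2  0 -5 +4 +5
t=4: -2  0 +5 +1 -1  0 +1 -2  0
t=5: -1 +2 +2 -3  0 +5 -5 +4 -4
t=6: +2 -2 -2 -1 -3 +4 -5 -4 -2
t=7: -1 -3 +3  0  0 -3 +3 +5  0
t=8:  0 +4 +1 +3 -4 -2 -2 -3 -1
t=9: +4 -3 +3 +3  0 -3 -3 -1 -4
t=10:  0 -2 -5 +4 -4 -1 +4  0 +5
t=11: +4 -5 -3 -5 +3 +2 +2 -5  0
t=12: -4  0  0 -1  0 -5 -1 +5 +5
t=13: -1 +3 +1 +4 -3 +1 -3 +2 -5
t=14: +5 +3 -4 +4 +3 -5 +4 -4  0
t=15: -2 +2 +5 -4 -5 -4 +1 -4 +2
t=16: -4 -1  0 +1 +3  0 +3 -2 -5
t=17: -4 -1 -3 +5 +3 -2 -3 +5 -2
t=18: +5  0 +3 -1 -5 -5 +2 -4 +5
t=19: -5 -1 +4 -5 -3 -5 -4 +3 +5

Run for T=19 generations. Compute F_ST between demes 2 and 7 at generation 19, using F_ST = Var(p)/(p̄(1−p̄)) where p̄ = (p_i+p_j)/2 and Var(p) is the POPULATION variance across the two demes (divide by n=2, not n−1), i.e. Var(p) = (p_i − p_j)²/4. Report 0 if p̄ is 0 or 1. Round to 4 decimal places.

t=0: k=[0 0 0 0 0 0 0 108 0]
t=1: x=[0.0000 0.0000 0.0000 0.0000 0.0000 0.0000 7.5600 92.8800 7.5600] k=[0 0 0 0 0 0 13 92 3]
t=2: x=[0.0000 0.0000 0.0000 0.0000 0.0000 0.9100 17.6200 80.2400 9.2300] k=[0 0 0 0 0 0 15 83 11]
t=3: x=[0.0000 0.0000 0.0000 0.0000 0.0000 1.0500 18.7100 73.2000 16.0400] k=[0 0 0 0 0 1 14 77 21]
t=4: x=[0.0000 0.0000 0.0000 0.0000 0.0700 1.8400 17.5000 68.6700 24.9200] k=[0 0 0 0 0 2 19 67 25]
t=5: x=[0.0000 0.0000 0.0000 0.0000 0.1400 3.0500 21.1700 60.7000 27.9400] k=[0 0 0 0 0 8 16 65 24]
t=6: x=[0.0000 0.0000 0.0000 0.0000 0.5600 8.0000 18.8700 58.7000 26.8700] k=[0 0 0 0 0 12 14 55 25]
t=7: x=[0.0000 0.0000 0.0000 0.0000 0.8400 11.3000 16.7300 50.0300 27.1000] k=[0 0 0 0 1 8 20 55 27]
t=8: x=[0.0000 0.0000 0.0000 0.0700 1.4200 8.3500 21.6100 50.5900 28.9600] k=[0 0 0 3 0 6 20 48 28]
t=9: x=[0.0000 0.0000 0.2100 2.5800 0.6300 6.5600 20.9800 44.6400 29.4000] k=[0 0 3 6 1 4 18 44 25]
t=10: x=[0.0000 0.2100 3.0000 5.4400 1.5600 4.7700 18.8400 40.8500 26.3300] k=[0 0 0 9 0 4 23 41 31]
t=11: x=[0.0000 0.0000 0.6300 7.7400 0.9100 5.0500 22.9300 39.0400 31.7000] k=[0 0 0 3 4 7 25 34 32]
t=12: x=[0.0000 0.0000 0.2100 2.8600 4.1400 8.0500 24.3700 33.2300 32.1400] k=[0 0 0 2 4 3 23 38 37]
t=13: x=[0.0000 0.0000 0.1400 2.0000 3.7900 4.4700 22.6500 36.8800 37.0700] k=[0 0 1 6 1 5 20 39 32]
t=14: x=[0.0000 0.0700 1.2800 5.3000 1.6300 5.7700 20.2800 37.1800 32.4900] k=[0 3 0 9 5 1 24 33 32]
t=15: x=[0.2100 2.5800 0.8400 8.0900 5.0000 2.8900 23.0200 32.3000 32.0700] k=[0 5 6 4 0 0 24 28 34]
t=16: x=[0.3500 4.7200 5.7900 3.8600 0.2800 1.6800 22.6000 28.1400 33.5800] k=[0 4 6 5 3 2 26 26 29]
t=17: x=[0.2800 3.8600 5.7900 4.9300 3.0700 3.7500 24.3200 26.2100 28.7900] k=[0 3 3 10 6 2 21 31 27]
t=18: x=[0.2100 2.7900 3.4900 9.2300 6.0000 3.6100 20.3700 30.0200 27.2800] k=[5 3 6 8 1 0 22 26 32]
t=19: x=[4.8600 3.3500 5.9300 7.3700 1.4200 1.6100 20.7400 26.1400 31.5800] k=[0 2 10 2 0 0 17 29 37]

0.0523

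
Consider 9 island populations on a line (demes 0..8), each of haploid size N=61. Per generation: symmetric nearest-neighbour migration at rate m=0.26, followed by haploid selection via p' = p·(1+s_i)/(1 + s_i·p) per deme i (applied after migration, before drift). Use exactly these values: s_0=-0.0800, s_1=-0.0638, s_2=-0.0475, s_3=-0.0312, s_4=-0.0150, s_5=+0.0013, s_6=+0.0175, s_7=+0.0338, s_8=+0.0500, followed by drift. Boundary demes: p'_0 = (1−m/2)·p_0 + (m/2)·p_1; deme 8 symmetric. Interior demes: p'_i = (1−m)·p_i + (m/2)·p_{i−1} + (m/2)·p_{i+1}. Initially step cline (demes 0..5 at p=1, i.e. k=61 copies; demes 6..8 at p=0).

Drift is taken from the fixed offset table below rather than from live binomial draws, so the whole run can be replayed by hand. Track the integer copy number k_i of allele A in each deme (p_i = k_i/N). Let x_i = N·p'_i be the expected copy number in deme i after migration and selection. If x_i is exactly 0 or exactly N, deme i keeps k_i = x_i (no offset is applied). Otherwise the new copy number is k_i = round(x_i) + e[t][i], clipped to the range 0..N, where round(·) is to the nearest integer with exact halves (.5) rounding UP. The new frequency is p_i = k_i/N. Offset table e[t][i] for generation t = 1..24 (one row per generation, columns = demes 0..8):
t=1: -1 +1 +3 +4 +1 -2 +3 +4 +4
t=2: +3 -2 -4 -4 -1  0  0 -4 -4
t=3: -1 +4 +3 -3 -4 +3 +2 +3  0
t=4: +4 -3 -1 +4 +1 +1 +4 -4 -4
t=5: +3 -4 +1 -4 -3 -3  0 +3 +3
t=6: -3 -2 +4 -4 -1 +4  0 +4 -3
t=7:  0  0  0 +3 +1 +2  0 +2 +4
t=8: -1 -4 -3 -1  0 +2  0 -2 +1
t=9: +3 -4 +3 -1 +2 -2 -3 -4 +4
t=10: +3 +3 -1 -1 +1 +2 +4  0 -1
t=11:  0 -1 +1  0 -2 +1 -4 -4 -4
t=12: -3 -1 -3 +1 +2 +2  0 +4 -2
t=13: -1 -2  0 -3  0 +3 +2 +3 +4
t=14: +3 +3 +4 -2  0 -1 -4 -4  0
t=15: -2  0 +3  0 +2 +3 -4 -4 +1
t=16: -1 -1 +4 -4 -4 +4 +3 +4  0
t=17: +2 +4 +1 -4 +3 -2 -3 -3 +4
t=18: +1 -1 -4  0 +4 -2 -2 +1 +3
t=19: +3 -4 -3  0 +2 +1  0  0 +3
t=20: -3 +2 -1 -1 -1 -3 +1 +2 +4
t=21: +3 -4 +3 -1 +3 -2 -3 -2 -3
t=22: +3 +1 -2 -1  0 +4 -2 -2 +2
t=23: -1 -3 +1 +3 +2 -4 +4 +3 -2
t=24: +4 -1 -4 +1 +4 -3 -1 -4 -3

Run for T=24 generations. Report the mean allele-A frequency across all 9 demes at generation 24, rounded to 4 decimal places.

t=0: k=[61 61 61 61 61 61 0 0 0]
t=1: x=[61.0000 61.0000 61.0000 61.0000 61.0000 53.0790 8.0505 0.0000 0.0000] k=[61 61 61 61 61 51 11 0 0]
t=2: x=[61.0000 61.0000 61.0000 61.0000 59.6806 47.1139 14.9651 1.4772 0.0000] k=[61 61 61 61 59 47 15 0 0]
t=3: x=[61.0000 61.0000 61.0000 60.7317 57.6525 44.4157 17.4251 2.0137 0.0000] k=[61 61 61 58 54 47 19 5 0]
t=4: x=[61.0000 61.0000 60.5907 57.7745 53.5113 44.2858 21.0586 6.3568 0.6821] k=[61 61 60 61 55 45 25 2 0]
t=5: x=[61.0000 60.8612 60.2236 60.0611 54.3915 43.7161 24.8651 4.8771 0.2729] k=[61 57 61 56 51 41 25 8 3]
t=6: x=[60.4352 57.8487 59.7728 55.8526 50.2165 40.2378 25.1260 9.8311 3.8211] k=[57 56 61 52 49 44 25 14 1]
t=7: x=[56.5371 56.5136 59.0921 52.5519 48.5913 42.1969 26.2992 14.0971 2.8183] k=[57 57 59 56 50 44 26 16 7]
t=8: x=[56.6768 57.0217 58.2239 55.4522 49.8631 42.4568 27.3014 16.5275 8.5214] k=[56 53 55 54 50 44 27 15 10]
t=9: x=[55.1860 53.2131 54.3262 53.4017 49.6006 42.5867 27.9125 16.3040 11.0857] k=[58 49 57 52 52 41 25 12 15]
t=10: x=[56.4942 50.6560 55.0539 52.4189 50.4387 40.3677 25.6475 14.4432 15.1590] k=[59 54 54 51 51 42 30 14 14]
t=11: x=[58.1304 54.2650 53.2881 51.1306 49.6914 41.6272 29.7443 16.4767 14.5332] k=[58 53 54 51 48 43 26 12 11]
t=12: x=[57.0531 53.3497 53.1532 50.7322 47.5825 41.4573 26.6501 14.0462 11.5808] k=[54 52 50 52 50 43 27 18 10]
t=13: x=[53.1895 51.4824 50.0908 51.2226 49.2069 41.8471 28.1728 18.5564 11.4880] k=[52 49 50 48 49 45 30 22 15]
t=14: x=[50.9283 48.8929 49.1523 48.0700 48.1978 43.5862 31.1745 22.6009 16.4904] k=[54 52 53 46 48 43 27 19 16]
t=15: x=[53.1895 51.8909 51.5788 46.8281 46.9270 41.5872 28.3030 20.0954 16.9814] k=[51 52 55 47 49 45 24 16 18]
t=16: x=[50.4206 51.7547 53.2466 47.9783 48.0666 42.8066 25.9483 17.7149 18.3600] k=[49 51 57 44 44 47 29 22 18]
t=17: x=[48.4492 50.9801 54.2431 45.3237 44.2067 44.2858 30.6946 22.8631 19.1552] k=[50 55 55 41 47 42 28 20 23]
t=18: x=[49.9136 53.9492 52.8422 43.2031 45.3951 40.8475 29.0438 21.8944 23.3085] k=[51 53 49 43 49 39 27 23 26]
t=19: x=[50.5580 51.7128 48.2563 44.1766 46.7557 38.7584 28.3030 24.3950 26.3376] k=[54 48 45 44 49 40 28 24 29]
t=20: x=[52.6362 47.7178 44.6850 44.3998 47.0178 39.6280 29.3041 25.6628 29.0915] k=[50 50 44 43 46 37 30 28 33]
t=21: x=[49.2281 48.5807 44.0611 43.1220 44.2570 37.2788 30.9145 29.4159 33.0901] k=[52 45 47 42 47 35 28 27 30]
t=22: x=[50.3783 45.4175 45.5350 42.8991 44.6095 35.6692 29.0438 28.0229 30.3538] k=[53 46 44 42 45 40 27 26 32]
t=23: x=[51.4367 45.9139 43.3969 42.2408 43.7738 38.9783 28.8236 27.4108 31.9631] k=[50 43 44 45 46 35 33 30 30]
t=24: x=[48.2705 43.2211 43.3969 44.6231 44.2570 36.1891 33.1328 30.8969 30.7440] k=[52 42 39 46 48 33 32 27 28]

0.6321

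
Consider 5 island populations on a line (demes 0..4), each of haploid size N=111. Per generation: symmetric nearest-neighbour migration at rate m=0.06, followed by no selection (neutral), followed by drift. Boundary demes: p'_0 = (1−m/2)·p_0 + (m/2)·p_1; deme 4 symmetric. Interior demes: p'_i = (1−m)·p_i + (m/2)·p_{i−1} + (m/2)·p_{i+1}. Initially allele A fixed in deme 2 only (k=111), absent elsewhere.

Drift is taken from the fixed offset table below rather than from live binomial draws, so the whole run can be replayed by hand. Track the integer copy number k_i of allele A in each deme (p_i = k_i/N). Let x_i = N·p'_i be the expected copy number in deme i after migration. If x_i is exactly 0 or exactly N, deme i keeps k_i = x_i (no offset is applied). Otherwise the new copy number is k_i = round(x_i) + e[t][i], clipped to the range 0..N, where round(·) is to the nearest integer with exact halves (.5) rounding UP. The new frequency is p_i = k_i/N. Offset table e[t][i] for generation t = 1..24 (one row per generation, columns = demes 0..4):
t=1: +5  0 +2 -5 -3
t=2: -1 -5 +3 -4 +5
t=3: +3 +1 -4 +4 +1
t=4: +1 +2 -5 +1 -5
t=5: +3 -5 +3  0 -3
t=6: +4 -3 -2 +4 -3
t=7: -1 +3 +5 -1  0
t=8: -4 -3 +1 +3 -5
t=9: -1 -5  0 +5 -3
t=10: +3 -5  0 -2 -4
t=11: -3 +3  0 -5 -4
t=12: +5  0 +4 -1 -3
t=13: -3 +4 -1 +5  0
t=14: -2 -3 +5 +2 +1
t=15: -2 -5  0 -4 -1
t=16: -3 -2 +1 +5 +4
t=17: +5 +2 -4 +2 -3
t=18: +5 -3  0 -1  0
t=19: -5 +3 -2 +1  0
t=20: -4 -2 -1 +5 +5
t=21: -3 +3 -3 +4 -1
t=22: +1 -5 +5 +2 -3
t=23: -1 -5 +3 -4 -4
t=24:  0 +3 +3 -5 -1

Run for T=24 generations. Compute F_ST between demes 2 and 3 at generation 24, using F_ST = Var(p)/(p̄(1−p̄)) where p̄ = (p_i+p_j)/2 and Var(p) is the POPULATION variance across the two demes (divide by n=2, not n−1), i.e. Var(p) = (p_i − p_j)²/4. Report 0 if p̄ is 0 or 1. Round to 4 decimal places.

0.0316

t=0: k=[0 0 111 0 0]
t=1: x=[0.0000 3.3300 104.3400 3.3300 0.0000] k=[0 3 106 0 0]
t=2: x=[0.0900 6.0000 99.7300 3.1800 0.0000] k=[0 1 103 0 0]
t=3: x=[0.0300 4.0300 96.8500 3.0900 0.0000] k=[3 5 93 7 0]
t=4: x=[3.0600 7.5800 87.7800 9.3700 0.2100] k=[4 10 83 10 0]
t=5: x=[4.1800 12.0100 78.6200 11.8900 0.3000] k=[7 7 82 12 0]
t=6: x=[7.0000 9.2500 77.6500 13.7400 0.3600] k=[11 6 76 18 0]
t=7: x=[10.8500 8.2500 72.1600 19.2000 0.5400] k=[10 11 77 18 1]
t=8: x=[10.0300 12.9500 73.2500 19.2600 1.5100] k=[6 10 74 22 0]
t=9: x=[6.1200 11.8000 70.5200 22.9000 0.6600] k=[5 7 71 28 0]
t=10: x=[5.0600 8.8600 67.7900 28.4500 0.8400] k=[8 4 68 26 0]
t=11: x=[7.8800 6.0400 64.8200 26.4800 0.7800] k=[5 9 65 21 0]
t=12: x=[5.1200 10.5600 62.0000 21.6900 0.6300] k=[10 11 66 21 0]
t=13: x=[10.0300 12.6200 63.0000 21.7200 0.6300] k=[7 17 62 27 1]
t=14: x=[7.3000 18.0500 59.6000 27.2700 1.7800] k=[5 15 65 29 3]
t=15: x=[5.3000 16.2000 62.4200 29.3000 3.7800] k=[3 11 62 25 3]
t=16: x=[3.2400 12.2900 59.3600 25.4500 3.6600] k=[0 10 60 30 8]
t=17: x=[0.3000 11.2000 57.6000 30.2400 8.6600] k=[5 13 54 32 6]
t=18: x=[5.2400 13.9900 52.1100 31.8800 6.7800] k=[10 11 52 31 7]
t=19: x=[10.0300 12.2000 50.1400 30.9100 7.7200] k=[5 15 48 32 8]
t=20: x=[5.3000 15.6900 46.5300 31.7600 8.7200] k=[1 14 46 37 14]
t=21: x=[1.3900 14.5700 44.7700 36.5800 14.6900] k=[0 18 42 41 14]
t=22: x=[0.5400 18.1800 41.2500 40.2200 14.8100] k=[2 13 46 42 12]
t=23: x=[2.3300 13.6600 44.8900 41.2200 12.9000] k=[1 9 48 37 9]
t=24: x=[1.2400 9.9300 46.5000 36.4900 9.8400] k=[1 13 50 31 9]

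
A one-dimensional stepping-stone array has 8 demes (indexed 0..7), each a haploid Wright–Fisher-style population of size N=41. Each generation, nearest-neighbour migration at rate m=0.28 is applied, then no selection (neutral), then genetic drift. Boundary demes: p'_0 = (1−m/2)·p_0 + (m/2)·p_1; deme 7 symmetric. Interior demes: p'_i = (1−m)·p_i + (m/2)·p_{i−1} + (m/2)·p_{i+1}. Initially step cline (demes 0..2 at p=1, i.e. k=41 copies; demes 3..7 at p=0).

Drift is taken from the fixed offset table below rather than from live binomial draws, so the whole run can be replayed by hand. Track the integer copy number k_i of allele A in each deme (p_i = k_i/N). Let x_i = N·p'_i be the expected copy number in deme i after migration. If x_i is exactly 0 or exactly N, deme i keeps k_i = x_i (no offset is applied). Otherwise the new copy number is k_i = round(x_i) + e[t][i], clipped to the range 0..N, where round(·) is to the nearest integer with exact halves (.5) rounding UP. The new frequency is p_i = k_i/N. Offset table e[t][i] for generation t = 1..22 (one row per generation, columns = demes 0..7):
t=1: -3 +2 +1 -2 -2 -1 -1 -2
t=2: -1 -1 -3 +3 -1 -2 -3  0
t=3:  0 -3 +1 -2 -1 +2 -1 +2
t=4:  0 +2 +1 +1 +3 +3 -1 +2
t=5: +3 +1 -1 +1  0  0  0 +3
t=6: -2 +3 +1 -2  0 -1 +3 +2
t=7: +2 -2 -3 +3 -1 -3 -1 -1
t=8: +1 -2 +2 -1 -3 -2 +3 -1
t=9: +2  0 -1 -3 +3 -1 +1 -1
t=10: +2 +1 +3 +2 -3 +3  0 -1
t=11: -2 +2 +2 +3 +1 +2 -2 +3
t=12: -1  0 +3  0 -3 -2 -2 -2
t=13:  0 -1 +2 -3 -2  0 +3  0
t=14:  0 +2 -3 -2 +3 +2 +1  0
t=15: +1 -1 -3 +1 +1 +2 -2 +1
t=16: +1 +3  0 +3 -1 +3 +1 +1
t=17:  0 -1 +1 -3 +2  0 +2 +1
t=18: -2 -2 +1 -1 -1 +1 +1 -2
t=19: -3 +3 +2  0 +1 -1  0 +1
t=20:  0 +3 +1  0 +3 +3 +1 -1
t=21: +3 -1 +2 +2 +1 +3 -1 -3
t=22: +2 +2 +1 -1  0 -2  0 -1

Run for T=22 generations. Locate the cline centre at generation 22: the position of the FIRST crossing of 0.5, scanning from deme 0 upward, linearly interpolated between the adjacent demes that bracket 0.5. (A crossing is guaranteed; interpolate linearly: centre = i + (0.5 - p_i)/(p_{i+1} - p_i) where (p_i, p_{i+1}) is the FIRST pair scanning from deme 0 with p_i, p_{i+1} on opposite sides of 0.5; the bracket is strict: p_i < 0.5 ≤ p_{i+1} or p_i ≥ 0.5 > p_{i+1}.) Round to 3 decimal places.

t=0: k=[41 41 41 0 0 0 0 0]
t=1: x=[41.0000 41.0000 35.2600 5.7400 0.0000 0.0000 0.0000 0.0000] k=[41 41 36 4 0 0 0 0]
t=2: x=[41.0000 40.3000 32.2200 7.9200 0.5600 0.0000 0.0000 0.0000] k=[41 39 29 11 0 0 0 0]
t=3: x=[40.7200 37.8800 27.8800 11.9800 1.5400 0.0000 0.0000 0.0000] k=[41 35 29 10 1 0 0 0]
t=4: x=[40.1600 35.0000 27.1800 11.4000 2.1200 0.1400 0.0000 0.0000] k=[40 37 28 12 5 3 0 0]
t=5: x=[39.5800 36.1600 27.0200 13.2600 5.7000 2.8600 0.4200 0.0000] k=[41 37 26 14 6 3 0 0]
t=6: x=[40.4400 36.0200 25.8600 14.5600 6.7000 3.0000 0.4200 0.0000] k=[38 39 27 13 7 2 3 0]
t=7: x=[38.1400 37.1800 26.7200 14.1200 7.1400 2.8400 2.4400 0.4200] k=[40 35 24 17 6 0 1 0]
t=8: x=[39.3000 34.1600 24.5600 16.4400 6.7000 0.9800 0.7200 0.1400] k=[40 32 27 15 4 0 4 0]
t=9: x=[38.8800 32.4200 26.0200 15.1400 4.9800 1.1200 2.8800 0.5600] k=[41 32 25 12 8 0 4 0]
t=10: x=[39.7400 32.2800 24.1600 13.2600 7.4400 1.6800 2.8800 0.5600] k=[41 33 27 15 4 5 3 0]
t=11: x=[39.8800 33.2800 26.1600 15.1400 5.6800 4.5800 2.8600 0.4200] k=[38 35 28 18 7 7 1 3]
t=12: x=[37.5800 34.4400 27.5800 17.8600 8.5400 6.1600 2.1200 2.7200] k=[37 34 31 18 6 4 0 1]
t=13: x=[36.5800 34.0000 29.6000 18.1400 7.4000 3.7200 0.7000 0.8600] k=[37 33 32 15 5 4 4 1]
t=14: x=[36.4400 33.4200 29.7600 15.9800 6.2600 4.1400 3.5800 1.4200] k=[36 35 27 14 9 6 5 1]
t=15: x=[35.8600 34.0200 26.3000 15.1200 9.2800 6.2800 4.5800 1.5600] k=[37 33 23 16 10 8 3 3]
t=16: x=[36.4400 32.1600 23.4200 16.1400 10.5600 7.5800 3.7000 3.0000] k=[37 35 23 19 10 11 5 4]
t=17: x=[36.7200 33.6000 24.1200 18.3000 11.4000 10.0200 5.7000 4.1400] k=[37 33 25 15 13 10 8 5]
t=18: x=[36.4400 32.4400 24.7200 16.1200 12.8600 10.1400 7.8600 5.4200] k=[34 30 26 15 12 11 9 3]
t=19: x=[33.4400 30.0000 25.0200 16.1200 12.2800 10.8600 8.4400 3.8400] k=[30 33 27 16 13 10 8 5]
t=20: x=[30.4200 31.7400 26.3000 17.1200 13.0000 10.1400 7.8600 5.4200] k=[30 35 27 17 16 13 9 4]
t=21: x=[30.7000 33.1800 26.7200 18.2600 15.7200 12.8600 8.8600 4.7000] k=[34 32 29 20 17 16 8 2]
t=22: x=[33.7200 31.8600 28.1600 20.8400 17.2800 15.0200 8.2800 2.8400] k=[36 34 29 20 17 13 8 2]

2.944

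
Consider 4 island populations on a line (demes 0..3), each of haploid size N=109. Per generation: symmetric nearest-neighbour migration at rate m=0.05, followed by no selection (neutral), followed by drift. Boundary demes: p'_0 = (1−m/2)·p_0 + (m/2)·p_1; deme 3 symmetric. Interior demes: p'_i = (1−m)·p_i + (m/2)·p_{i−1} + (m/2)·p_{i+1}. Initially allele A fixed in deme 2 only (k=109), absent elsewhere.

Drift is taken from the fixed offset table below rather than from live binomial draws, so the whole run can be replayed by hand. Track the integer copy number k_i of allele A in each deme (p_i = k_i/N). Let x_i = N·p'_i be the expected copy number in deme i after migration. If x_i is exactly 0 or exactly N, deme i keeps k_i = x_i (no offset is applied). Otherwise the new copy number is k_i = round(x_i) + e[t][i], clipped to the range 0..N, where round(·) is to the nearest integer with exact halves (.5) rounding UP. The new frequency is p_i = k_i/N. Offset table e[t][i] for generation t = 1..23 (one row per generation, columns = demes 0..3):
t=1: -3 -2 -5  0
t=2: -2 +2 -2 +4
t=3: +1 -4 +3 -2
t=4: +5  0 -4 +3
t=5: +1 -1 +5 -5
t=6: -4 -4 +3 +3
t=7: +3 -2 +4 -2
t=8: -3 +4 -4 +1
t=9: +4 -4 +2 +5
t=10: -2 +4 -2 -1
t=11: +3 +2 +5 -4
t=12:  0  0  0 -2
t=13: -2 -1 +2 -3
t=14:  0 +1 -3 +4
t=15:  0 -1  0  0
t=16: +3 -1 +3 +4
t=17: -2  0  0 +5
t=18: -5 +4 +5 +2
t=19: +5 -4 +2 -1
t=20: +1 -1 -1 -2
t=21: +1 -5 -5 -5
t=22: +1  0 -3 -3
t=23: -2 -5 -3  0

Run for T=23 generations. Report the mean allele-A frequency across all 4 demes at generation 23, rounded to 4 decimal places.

0.2271

t=0: k=[0 0 109 0]
t=1: x=[0.0000 2.7250 103.5500 2.7250] k=[0 1 99 3]
t=2: x=[0.0250 3.4250 94.1500 5.4000] k=[0 5 92 9]
t=3: x=[0.1250 7.0500 87.7500 11.0750] k=[1 3 91 9]
t=4: x=[1.0500 5.1500 86.7500 11.0500] k=[6 5 83 14]
t=5: x=[5.9750 6.9750 79.3250 15.7250] k=[7 6 84 11]
t=6: x=[6.9750 7.9750 80.2250 12.8250] k=[3 4 83 16]
t=7: x=[3.0250 5.9500 79.3500 17.6750] k=[6 4 83 16]
t=8: x=[5.9500 6.0250 79.3500 17.6750] k=[3 10 75 19]
t=9: x=[3.1750 11.4500 71.9750 20.4000] k=[7 7 74 25]
t=10: x=[7.0000 8.6750 71.1000 26.2250] k=[5 13 69 25]
t=11: x=[5.2000 14.2000 66.5000 26.1000] k=[8 16 72 22]
t=12: x=[8.2000 17.2000 69.3500 23.2500] k=[8 17 69 21]
t=13: x=[8.2250 18.0750 66.5000 22.2000] k=[6 17 69 19]
t=14: x=[6.2750 18.0250 66.4500 20.2500] k=[6 19 63 24]
t=15: x=[6.3250 19.7750 60.9250 24.9750] k=[6 19 61 25]
t=16: x=[6.3250 19.7250 59.0500 25.9000] k=[9 19 62 30]
t=17: x=[9.2500 19.8250 60.1250 30.8000] k=[7 20 60 36]
t=18: x=[7.3250 20.6750 58.4000 36.6000] k=[2 25 63 39]
t=19: x=[2.5750 25.3750 61.4500 39.6000] k=[8 21 63 39]
t=20: x=[8.3250 21.7250 61.3500 39.6000] k=[9 21 60 38]
t=21: x=[9.3000 21.6750 58.4750 38.5500] k=[10 17 53 34]
t=22: x=[10.1750 17.7250 51.6250 34.4750] k=[11 18 49 31]
t=23: x=[11.1750 18.6000 47.7750 31.4500] k=[9 14 45 31]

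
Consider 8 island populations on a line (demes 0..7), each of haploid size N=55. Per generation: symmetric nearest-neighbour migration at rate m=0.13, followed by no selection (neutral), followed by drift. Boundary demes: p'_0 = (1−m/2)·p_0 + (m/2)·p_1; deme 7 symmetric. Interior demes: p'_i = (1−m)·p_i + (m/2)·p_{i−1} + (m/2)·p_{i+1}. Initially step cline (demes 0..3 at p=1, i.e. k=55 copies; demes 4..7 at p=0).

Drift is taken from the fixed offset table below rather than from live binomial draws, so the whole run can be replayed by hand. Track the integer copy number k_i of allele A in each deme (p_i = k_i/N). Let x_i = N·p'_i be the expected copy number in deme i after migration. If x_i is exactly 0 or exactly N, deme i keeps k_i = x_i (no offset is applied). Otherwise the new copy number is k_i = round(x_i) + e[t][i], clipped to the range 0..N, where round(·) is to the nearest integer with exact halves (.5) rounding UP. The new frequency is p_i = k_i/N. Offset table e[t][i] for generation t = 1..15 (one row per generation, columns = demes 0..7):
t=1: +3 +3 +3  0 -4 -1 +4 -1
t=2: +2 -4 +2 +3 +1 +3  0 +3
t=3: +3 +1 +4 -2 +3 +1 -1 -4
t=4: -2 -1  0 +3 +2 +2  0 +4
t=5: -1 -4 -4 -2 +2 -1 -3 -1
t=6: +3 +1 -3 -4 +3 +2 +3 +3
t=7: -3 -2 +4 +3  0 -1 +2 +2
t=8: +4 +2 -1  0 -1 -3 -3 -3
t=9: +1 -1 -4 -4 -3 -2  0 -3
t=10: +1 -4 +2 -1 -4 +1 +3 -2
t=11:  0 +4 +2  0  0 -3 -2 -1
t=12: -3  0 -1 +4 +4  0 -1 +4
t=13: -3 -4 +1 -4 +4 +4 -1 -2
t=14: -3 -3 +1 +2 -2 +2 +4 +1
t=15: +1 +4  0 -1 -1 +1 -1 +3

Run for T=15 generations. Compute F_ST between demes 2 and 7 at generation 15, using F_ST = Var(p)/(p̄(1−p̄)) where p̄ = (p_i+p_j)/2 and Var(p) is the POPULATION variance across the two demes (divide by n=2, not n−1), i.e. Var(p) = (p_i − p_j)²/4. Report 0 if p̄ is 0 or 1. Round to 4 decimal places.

0.5305

t=0: k=[55 55 55 55 0 0 0 0]
t=1: x=[55.0000 55.0000 55.0000 51.4250 3.5750 0.0000 0.0000 0.0000] k=[55 55 55 51 0 0 0 0]
t=2: x=[55.0000 55.0000 54.7400 47.9450 3.3150 0.0000 0.0000 0.0000] k=[55 55 55 51 4 0 0 0]
t=3: x=[55.0000 55.0000 54.7400 48.2050 6.7950 0.2600 0.0000 0.0000] k=[55 55 55 46 10 1 0 0]
t=4: x=[55.0000 55.0000 54.4150 44.2450 11.7550 1.5200 0.0650 0.0000] k=[55 55 54 47 14 4 0 0]
t=5: x=[55.0000 54.9350 53.6100 45.3100 15.4950 4.3900 0.2600 0.0000] k=[55 51 50 43 17 3 0 0]
t=6: x=[54.7400 51.1950 49.6100 41.7650 17.7800 3.7150 0.1950 0.0000] k=[55 52 47 38 21 6 3 0]
t=7: x=[54.8050 51.8700 46.7400 37.4800 21.1300 6.7800 3.0000 0.1950] k=[52 50 51 40 21 6 5 2]
t=8: x=[51.8700 50.1950 50.2200 39.4800 21.2600 6.9100 4.8700 2.1950] k=[55 52 49 39 20 4 2 0]
t=9: x=[54.8050 52.0000 48.5450 38.4150 20.1950 4.9100 2.0000 0.1300] k=[55 51 45 34 17 3 2 0]
t=10: x=[54.7400 50.8700 44.6750 33.6100 17.1950 3.8450 1.9350 0.1300] k=[55 47 47 33 13 5 5 0]
t=11: x=[54.4800 47.5200 46.0900 32.6100 13.7800 5.5200 4.6750 0.3250] k=[54 52 48 33 14 3 3 0]
t=12: x=[53.8700 51.8700 47.2850 32.7400 14.5200 3.7150 2.8050 0.1950] k=[51 52 46 37 19 4 2 4]
t=13: x=[51.0650 51.5450 45.8050 36.4150 19.1950 4.8450 2.2600 3.8700] k=[48 48 47 32 23 9 1 2]
t=14: x=[48.0000 47.9350 46.0900 32.3900 22.6750 9.3900 1.5850 1.9350] k=[45 45 47 34 21 11 6 3]
t=15: x=[45.0000 45.1300 46.0250 34.0000 21.1950 11.3250 6.1300 3.1950] k=[46 49 46 33 20 12 5 6]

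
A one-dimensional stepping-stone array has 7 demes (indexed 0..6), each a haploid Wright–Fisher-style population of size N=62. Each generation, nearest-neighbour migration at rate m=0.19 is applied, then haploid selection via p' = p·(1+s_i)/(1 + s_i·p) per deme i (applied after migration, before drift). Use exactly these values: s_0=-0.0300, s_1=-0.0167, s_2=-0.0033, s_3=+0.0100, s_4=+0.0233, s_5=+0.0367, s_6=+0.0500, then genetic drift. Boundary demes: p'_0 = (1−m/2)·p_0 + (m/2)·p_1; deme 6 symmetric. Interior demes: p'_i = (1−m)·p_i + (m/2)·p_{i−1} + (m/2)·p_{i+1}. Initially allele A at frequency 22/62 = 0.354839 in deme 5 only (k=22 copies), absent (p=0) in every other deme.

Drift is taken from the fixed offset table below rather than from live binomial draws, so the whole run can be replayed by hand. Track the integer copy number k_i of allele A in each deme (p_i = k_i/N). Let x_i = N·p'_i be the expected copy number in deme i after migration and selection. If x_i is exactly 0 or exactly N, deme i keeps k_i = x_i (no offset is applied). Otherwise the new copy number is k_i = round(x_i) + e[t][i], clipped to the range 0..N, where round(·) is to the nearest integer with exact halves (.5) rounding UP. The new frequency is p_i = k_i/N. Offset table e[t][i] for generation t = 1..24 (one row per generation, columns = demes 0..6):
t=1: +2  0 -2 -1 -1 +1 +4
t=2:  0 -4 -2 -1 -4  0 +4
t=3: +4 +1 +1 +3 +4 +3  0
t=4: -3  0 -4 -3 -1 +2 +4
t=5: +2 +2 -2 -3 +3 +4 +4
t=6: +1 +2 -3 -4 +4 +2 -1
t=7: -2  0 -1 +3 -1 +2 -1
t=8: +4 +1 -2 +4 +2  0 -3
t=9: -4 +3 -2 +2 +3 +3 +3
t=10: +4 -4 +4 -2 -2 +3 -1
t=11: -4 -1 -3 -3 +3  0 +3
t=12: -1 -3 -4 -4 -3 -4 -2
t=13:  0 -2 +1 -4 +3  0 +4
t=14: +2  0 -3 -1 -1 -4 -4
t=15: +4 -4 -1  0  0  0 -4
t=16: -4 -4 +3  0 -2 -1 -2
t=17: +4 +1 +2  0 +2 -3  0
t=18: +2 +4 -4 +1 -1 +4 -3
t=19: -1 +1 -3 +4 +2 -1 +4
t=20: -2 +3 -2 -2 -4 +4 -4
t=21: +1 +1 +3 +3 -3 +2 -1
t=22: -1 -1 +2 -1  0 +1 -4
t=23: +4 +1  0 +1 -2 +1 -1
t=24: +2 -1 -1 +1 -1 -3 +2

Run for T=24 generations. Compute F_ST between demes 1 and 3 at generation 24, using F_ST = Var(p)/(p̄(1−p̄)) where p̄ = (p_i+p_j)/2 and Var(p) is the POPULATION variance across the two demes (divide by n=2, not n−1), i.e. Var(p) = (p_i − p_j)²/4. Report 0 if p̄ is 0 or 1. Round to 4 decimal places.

0.0269

t=0: k=[0 0 0 0 0 22 0]
t=1: x=[0.0000 0.0000 0.0000 0.0000 2.1370 18.2812 2.1908] k=[0 0 0 0 1 19 6]
t=2: x=[0.0000 0.0000 0.0000 0.0959 2.6733 16.4875 7.5527] k=[0 0 0 0 0 16 12]
t=3: x=[0.0000 0.0000 0.0000 0.0000 1.5545 14.4965 12.8705] k=[0 0 0 0 6 17 13]
t=4: x=[0.0000 0.0000 0.0000 0.5756 6.6098 15.9991 13.8990] k=[0 0 0 0 6 18 18]
t=5: x=[0.0000 0.0000 0.0000 0.5756 6.7065 17.3060 18.6296] k=[0 0 0 0 10 21 23]
t=6: x=[0.0000 0.0000 0.0000 0.9594 10.2912 20.6382 23.5179] k=[0 0 0 0 14 23 23]
t=7: x=[0.0000 0.0000 0.0000 1.3430 13.7701 22.6607 23.7102] k=[0 0 0 4 13 25 23]
t=8: x=[0.0000 0.0000 0.3788 4.5165 13.5270 24.1996 23.9025] k=[0 0 0 9 16 24 21]
t=9: x=[0.0000 0.0000 0.8522 8.8855 16.3710 23.4784 21.9721] k=[0 0 0 11 19 26 25]
t=10: x=[0.0000 0.0000 1.0416 10.8035 19.2090 25.7811 25.8271] k=[0 0 5 9 17 29 25]
t=11: x=[0.0000 0.4671 4.8901 9.4595 17.6695 28.0325 26.1145] k=[0 0 2 6 21 28 29]
t=12: x=[0.0000 0.1868 2.1830 7.1074 20.5552 27.9823 29.6589] k=[0 0 0 3 18 24 28]
t=13: x=[0.0000 0.0000 0.2841 4.1786 17.4322 24.3408 28.3691] k=[0 0 1 0 20 24 32]
t=14: x=[0.0000 0.0934 0.8074 2.0143 18.7802 24.9152 31.9959] k=[0 0 0 1 18 21 28]
t=15: x=[0.0000 0.0000 0.0947 2.5442 16.9522 21.8876 28.0827] k=[0 0 0 3 17 22 24]
t=16: x=[0.0000 0.0000 0.2841 4.0828 16.4215 22.2262 24.5295] k=[0 0 3 4 14 21 23]
t=17: x=[0.0000 0.2803 2.8011 4.8997 13.9626 21.0229 23.5179] k=[0 1 5 5 16 18 24]
t=18: x=[0.0922 1.2640 4.6059 6.0995 15.4102 18.8495 24.1453] k=[2 5 1 7 14 23 21]
t=19: x=[2.2189 4.2676 1.9438 7.1578 14.4436 22.4687 21.8757] k=[1 5 0 11 16 21 26]
t=20: x=[1.3395 4.0803 1.5151 10.5166 16.2749 21.5034 26.2607] k=[0 7 0 9 12 26 22]
t=21: x=[0.6453 5.5838 1.5151 8.5027 13.2838 24.8245 23.0824] k=[2 7 5 12 10 27 22]
t=22: x=[2.4036 6.2399 5.8375 11.2363 12.0267 25.4489 23.1786] k=[1 5 8 10 12 26 19]
t=23: x=[1.3395 4.8295 7.8822 10.0837 13.3801 24.5373 20.3259] k=[5 6 8 11 11 26 19]
t=24: x=[4.9544 6.0031 8.0718 10.8035 12.6554 24.4416 20.3259] k=[7 5 7 12 12 21 22]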